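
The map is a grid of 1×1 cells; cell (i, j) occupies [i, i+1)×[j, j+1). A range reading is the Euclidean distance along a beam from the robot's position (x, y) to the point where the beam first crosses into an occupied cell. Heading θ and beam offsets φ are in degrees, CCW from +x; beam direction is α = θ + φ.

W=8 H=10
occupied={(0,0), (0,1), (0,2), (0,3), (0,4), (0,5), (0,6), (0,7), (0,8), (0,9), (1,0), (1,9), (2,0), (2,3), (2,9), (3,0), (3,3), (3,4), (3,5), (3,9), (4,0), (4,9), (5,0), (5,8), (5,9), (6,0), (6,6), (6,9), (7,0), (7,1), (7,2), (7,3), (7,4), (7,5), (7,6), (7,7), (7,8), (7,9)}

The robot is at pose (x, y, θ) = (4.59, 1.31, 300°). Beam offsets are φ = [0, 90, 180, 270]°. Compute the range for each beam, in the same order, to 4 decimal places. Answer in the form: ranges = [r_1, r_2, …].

ranges = [0.3580, 2.7828, 1.9514, 0.6200]

beam 1: φ=0°, α=300°
  d=(0.5000,-0.8660)  start (4,1)  tX=0.8200 tY=0.3580  stride 1/|dx|=2.0000 1/|dy|=1.1547
    cross y-line → (4,0), t=0.3580 (wall)
  → r_1 = 0.3580
beam 2: φ=90°, α=30°
  d=(0.8660,0.5000)  start (4,1)  tX=0.4734 tY=1.3800  stride 1/|dx|=1.1547 1/|dy|=2.0000
    cross x-line → (5,1), t=0.4734
    cross y-line → (5,2), t=1.3800
    cross x-line → (6,2), t=1.6281
    cross x-line → (7,2), t=2.7828 (wall)
  → r_2 = 2.7828
beam 3: φ=180°, α=120°
  d=(-0.5000,0.8660)  start (4,1)  tX=1.1800 tY=0.7967  stride 1/|dx|=2.0000 1/|dy|=1.1547
    cross y-line → (4,2), t=0.7967
    cross x-line → (3,2), t=1.1800
    cross y-line → (3,3), t=1.9514 (wall)
  → r_3 = 1.9514
beam 4: φ=270°, α=210°
  d=(-0.8660,-0.5000)  start (4,1)  tX=0.6813 tY=0.6200  stride 1/|dx|=1.1547 1/|dy|=2.0000
    cross y-line → (4,0), t=0.6200 (wall)
  → r_4 = 0.6200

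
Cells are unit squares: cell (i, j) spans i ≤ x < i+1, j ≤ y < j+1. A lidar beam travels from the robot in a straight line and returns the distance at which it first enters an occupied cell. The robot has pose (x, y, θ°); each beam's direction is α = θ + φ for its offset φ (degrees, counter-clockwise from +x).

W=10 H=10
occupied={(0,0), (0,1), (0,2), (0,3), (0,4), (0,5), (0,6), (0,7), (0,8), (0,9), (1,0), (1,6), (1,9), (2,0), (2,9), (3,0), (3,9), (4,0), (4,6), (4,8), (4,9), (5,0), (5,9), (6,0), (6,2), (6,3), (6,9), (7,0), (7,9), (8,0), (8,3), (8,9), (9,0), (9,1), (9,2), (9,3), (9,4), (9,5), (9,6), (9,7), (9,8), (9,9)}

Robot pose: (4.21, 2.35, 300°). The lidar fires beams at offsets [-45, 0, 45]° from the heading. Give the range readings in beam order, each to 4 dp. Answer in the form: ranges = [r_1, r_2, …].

ranges = [1.3976, 1.5588, 4.9590]

beam 1: φ=-45°, α=255°
  dir = (cos 255°, sin 255°) = (-0.2588, -0.9659); from cell (4,2)
  next x-line at t=0.8114, next y-line at t=0.3623; Δt_x=3.8637, Δt_y=1.0353
    y: enter (4,1) at t=0.3623
    x: enter (3,1) at t=0.8114
    y: enter (3,0) at t=1.3976 ← occupied
  → r_1 = 1.3976
beam 2: φ=0°, α=300°
  dir = (cos 300°, sin 300°) = (0.5000, -0.8660); from cell (4,2)
  next x-line at t=1.5800, next y-line at t=0.4041; Δt_x=2.0000, Δt_y=1.1547
    y: enter (4,1) at t=0.4041
    y: enter (4,0) at t=1.5588 ← occupied
  → r_2 = 1.5588
beam 3: φ=45°, α=345°
  dir = (cos 345°, sin 345°) = (0.9659, -0.2588); from cell (4,2)
  next x-line at t=0.8179, next y-line at t=1.3523; Δt_x=1.0353, Δt_y=3.8637
    x: enter (5,2) at t=0.8179
    y: enter (5,1) at t=1.3523
    x: enter (6,1) at t=1.8531
    x: enter (7,1) at t=2.8884
    x: enter (8,1) at t=3.9237
    x: enter (9,1) at t=4.9590 ← occupied
  → r_3 = 4.9590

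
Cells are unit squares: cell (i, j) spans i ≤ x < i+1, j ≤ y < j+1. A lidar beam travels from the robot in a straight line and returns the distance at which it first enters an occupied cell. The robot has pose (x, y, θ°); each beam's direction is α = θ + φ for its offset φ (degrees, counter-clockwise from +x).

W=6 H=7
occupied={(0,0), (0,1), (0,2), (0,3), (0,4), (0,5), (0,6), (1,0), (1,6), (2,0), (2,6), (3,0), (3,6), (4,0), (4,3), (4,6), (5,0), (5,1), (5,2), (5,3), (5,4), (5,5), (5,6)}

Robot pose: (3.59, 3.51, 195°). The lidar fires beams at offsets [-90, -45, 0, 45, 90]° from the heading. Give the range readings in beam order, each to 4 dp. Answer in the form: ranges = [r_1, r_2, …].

beam 1: φ=-90°, α=105°
  d=(-0.2588,0.9659)  start (3,3)  tX=2.2796 tY=0.5073  stride 1/|dx|=3.8637 1/|dy|=1.0353
    cross y-line → (3,4), t=0.5073
    cross y-line → (3,5), t=1.5426
    cross x-line → (2,5), t=2.2796
    cross y-line → (2,6), t=2.5778 (wall)
  → r_1 = 2.5778
beam 2: φ=-45°, α=150°
  d=(-0.8660,0.5000)  start (3,3)  tX=0.6813 tY=0.9800  stride 1/|dx|=1.1547 1/|dy|=2.0000
    cross x-line → (2,3), t=0.6813
    cross y-line → (2,4), t=0.9800
    cross x-line → (1,4), t=1.8360
    cross y-line → (1,5), t=2.9800
    cross x-line → (0,5), t=2.9907 (wall)
  → r_2 = 2.9907
beam 3: φ=0°, α=195°
  d=(-0.9659,-0.2588)  start (3,3)  tX=0.6108 tY=1.9705  stride 1/|dx|=1.0353 1/|dy|=3.8637
    cross x-line → (2,3), t=0.6108
    cross x-line → (1,3), t=1.6461
    cross y-line → (1,2), t=1.9705
    cross x-line → (0,2), t=2.6814 (wall)
  → r_3 = 2.6814
beam 4: φ=45°, α=240°
  d=(-0.5000,-0.8660)  start (3,3)  tX=1.1800 tY=0.5889  stride 1/|dx|=2.0000 1/|dy|=1.1547
    cross y-line → (3,2), t=0.5889
    cross x-line → (2,2), t=1.1800
    cross y-line → (2,1), t=1.7436
    cross y-line → (2,0), t=2.8983 (wall)
  → r_4 = 2.8983
beam 5: φ=90°, α=285°
  d=(0.2588,-0.9659)  start (3,3)  tX=1.5841 tY=0.5280  stride 1/|dx|=3.8637 1/|dy|=1.0353
    cross y-line → (3,2), t=0.5280
    cross y-line → (3,1), t=1.5633
    cross x-line → (4,1), t=1.5841
    cross y-line → (4,0), t=2.5985 (wall)
  → r_5 = 2.5985

ranges = [2.5778, 2.9907, 2.6814, 2.8983, 2.5985]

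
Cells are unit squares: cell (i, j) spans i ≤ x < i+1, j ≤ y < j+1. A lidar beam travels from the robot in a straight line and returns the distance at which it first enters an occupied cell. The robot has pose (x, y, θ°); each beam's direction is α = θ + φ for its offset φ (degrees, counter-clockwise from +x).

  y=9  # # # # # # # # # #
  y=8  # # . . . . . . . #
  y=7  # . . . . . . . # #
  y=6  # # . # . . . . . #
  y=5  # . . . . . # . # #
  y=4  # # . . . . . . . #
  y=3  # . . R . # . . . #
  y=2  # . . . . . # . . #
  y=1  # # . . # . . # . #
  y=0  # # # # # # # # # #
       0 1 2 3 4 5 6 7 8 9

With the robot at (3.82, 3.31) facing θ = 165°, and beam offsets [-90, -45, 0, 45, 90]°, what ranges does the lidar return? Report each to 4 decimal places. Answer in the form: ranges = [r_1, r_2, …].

ranges = [5.8907, 3.6400, 2.6660, 2.6200, 2.3915]

beam 1: φ=-90°, α=75°
  d=(0.2588,0.9659)  start (3,3)  tX=0.6955 tY=0.7143  stride 1/|dx|=3.8637 1/|dy|=1.0353
    cross x-line → (4,3), t=0.6955
    cross y-line → (4,4), t=0.7143
    cross y-line → (4,5), t=1.7496
    cross y-line → (4,6), t=2.7849
    cross y-line → (4,7), t=3.8202
    cross x-line → (5,7), t=4.5592
    cross y-line → (5,8), t=4.8554
    cross y-line → (5,9), t=5.8907 (wall)
  → r_1 = 5.8907
beam 2: φ=-45°, α=120°
  d=(-0.5000,0.8660)  start (3,3)  tX=1.6400 tY=0.7967  stride 1/|dx|=2.0000 1/|dy|=1.1547
    cross y-line → (3,4), t=0.7967
    cross x-line → (2,4), t=1.6400
    cross y-line → (2,5), t=1.9514
    cross y-line → (2,6), t=3.1061
    cross x-line → (1,6), t=3.6400 (wall)
  → r_2 = 3.6400
beam 3: φ=0°, α=165°
  d=(-0.9659,0.2588)  start (3,3)  tX=0.8489 tY=2.6660  stride 1/|dx|=1.0353 1/|dy|=3.8637
    cross x-line → (2,3), t=0.8489
    cross x-line → (1,3), t=1.8842
    cross y-line → (1,4), t=2.6660 (wall)
  → r_3 = 2.6660
beam 4: φ=45°, α=210°
  d=(-0.8660,-0.5000)  start (3,3)  tX=0.9469 tY=0.6200  stride 1/|dx|=1.1547 1/|dy|=2.0000
    cross y-line → (3,2), t=0.6200
    cross x-line → (2,2), t=0.9469
    cross x-line → (1,2), t=2.1016
    cross y-line → (1,1), t=2.6200 (wall)
  → r_4 = 2.6200
beam 5: φ=90°, α=255°
  d=(-0.2588,-0.9659)  start (3,3)  tX=3.1682 tY=0.3209  stride 1/|dx|=3.8637 1/|dy|=1.0353
    cross y-line → (3,2), t=0.3209
    cross y-line → (3,1), t=1.3562
    cross y-line → (3,0), t=2.3915 (wall)
  → r_5 = 2.3915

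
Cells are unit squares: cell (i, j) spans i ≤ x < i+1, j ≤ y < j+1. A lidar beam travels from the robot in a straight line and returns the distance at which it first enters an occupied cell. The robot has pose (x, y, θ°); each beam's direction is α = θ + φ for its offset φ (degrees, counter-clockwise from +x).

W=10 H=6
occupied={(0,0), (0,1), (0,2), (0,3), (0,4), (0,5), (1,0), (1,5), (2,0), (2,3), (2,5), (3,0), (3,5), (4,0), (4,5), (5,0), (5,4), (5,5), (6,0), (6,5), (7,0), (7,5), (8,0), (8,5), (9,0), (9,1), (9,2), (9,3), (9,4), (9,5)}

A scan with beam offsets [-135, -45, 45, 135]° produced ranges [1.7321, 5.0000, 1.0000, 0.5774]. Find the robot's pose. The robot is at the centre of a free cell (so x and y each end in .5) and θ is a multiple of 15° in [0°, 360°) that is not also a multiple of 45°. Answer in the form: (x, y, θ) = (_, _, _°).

The pose lattice has 30·16 = 480 candidates. Test each by forward raycasting.
  (1.5, 4.5, 105°): beam 1 = 1.0000 ≠ 1.7321 ✗
  (8.5, 1.5, 210°): beam 1 = 1.9319 ≠ 1.7321 ✗
  (2.5, 1.5, 240°): beam 1 = 1.5529 ≠ 1.7321 ✗
  (8.5, 2.5, 120°): beam 1 = 0.5176 ≠ 1.7321 ✗
  …
  (8.5, 3.5, 255°): r_1=1.7321, r_2=5.0000, r_3=1.0000, r_4=0.5774 — all match ✓
Only this pose fits every beam.

(x, y, θ) = (8.5, 3.5, 255°)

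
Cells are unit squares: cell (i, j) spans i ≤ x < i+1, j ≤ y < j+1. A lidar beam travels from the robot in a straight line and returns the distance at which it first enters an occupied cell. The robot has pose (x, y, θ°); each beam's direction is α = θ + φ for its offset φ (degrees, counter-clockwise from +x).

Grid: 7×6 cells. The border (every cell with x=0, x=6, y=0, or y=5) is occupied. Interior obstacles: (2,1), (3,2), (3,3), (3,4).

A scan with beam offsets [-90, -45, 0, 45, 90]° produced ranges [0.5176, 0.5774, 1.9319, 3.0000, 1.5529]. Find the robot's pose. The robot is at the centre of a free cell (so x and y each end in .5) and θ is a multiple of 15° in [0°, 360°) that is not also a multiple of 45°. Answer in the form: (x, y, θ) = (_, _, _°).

Candidates: 16 free-cell centres × 16 headings = 256 poses. Raycast each; keep the one whose scan matches to 4 dp.
  (5.5, 2.5, 345°): beam 1 = 1.5529 ≠ 0.5176 ✗
  (4.5, 1.5, 15°): beam 2 = 1.0000 ≠ 0.5774 ✗
  (2.5, 3.5, 240°): beam 1 = 1.7321 ≠ 0.5176 ✗
  (1.5, 2.5, 210°): beam 1 = 1.0000 ≠ 0.5176 ✗
  …
  (4.5, 4.5, 255°): r_1=0.5176, r_2=0.5774, r_3=1.9319, r_4=3.0000, r_5=1.5529 — all match ✓
Unique over the lattice → pose = (4.5, 4.5, 255°).

(x, y, θ) = (4.5, 4.5, 255°)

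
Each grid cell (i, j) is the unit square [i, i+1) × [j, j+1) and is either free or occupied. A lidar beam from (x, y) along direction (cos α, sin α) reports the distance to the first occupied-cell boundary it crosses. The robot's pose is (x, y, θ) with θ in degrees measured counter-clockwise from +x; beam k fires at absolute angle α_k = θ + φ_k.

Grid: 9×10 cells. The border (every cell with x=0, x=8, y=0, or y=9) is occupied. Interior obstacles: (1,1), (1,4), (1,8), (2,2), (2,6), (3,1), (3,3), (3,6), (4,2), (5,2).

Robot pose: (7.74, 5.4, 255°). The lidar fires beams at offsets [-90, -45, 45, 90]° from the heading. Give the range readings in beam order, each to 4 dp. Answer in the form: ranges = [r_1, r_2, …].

beam 1: φ=-90°, α=165°
  direction (-0.9659, 0.2588); cell (7,5); t to first gridline: x 0.7661, y 2.3182 (then +1.0353 / +3.8637)
    (6,5) via x @ 0.7661
    (5,5) via x @ 1.8014
    (5,6) via y @ 2.3182
    (4,6) via x @ 2.8367
    (3,6) via x @ 3.8719  # hit
  → r_1 = 3.8719
beam 2: φ=-45°, α=210°
  direction (-0.8660, -0.5000); cell (7,5); t to first gridline: x 0.8545, y 0.8000 (then +1.1547 / +2.0000)
    (7,4) via y @ 0.8000
    (6,4) via x @ 0.8545
    (5,4) via x @ 2.0092
    (5,3) via y @ 2.8000
    (4,3) via x @ 3.1639
    (3,3) via x @ 4.3186  # hit
  → r_2 = 4.3186
beam 3: φ=45°, α=300°
  direction (0.5000, -0.8660); cell (7,5); t to first gridline: x 0.5200, y 0.4619 (then +2.0000 / +1.1547)
    (7,4) via y @ 0.4619
    (8,4) via x @ 0.5200  # hit
  → r_3 = 0.5200
beam 4: φ=90°, α=345°
  direction (0.9659, -0.2588); cell (7,5); t to first gridline: x 0.2692, y 1.5455 (then +1.0353 / +3.8637)
    (8,5) via x @ 0.2692  # hit
  → r_4 = 0.2692

ranges = [3.8719, 4.3186, 0.5200, 0.2692]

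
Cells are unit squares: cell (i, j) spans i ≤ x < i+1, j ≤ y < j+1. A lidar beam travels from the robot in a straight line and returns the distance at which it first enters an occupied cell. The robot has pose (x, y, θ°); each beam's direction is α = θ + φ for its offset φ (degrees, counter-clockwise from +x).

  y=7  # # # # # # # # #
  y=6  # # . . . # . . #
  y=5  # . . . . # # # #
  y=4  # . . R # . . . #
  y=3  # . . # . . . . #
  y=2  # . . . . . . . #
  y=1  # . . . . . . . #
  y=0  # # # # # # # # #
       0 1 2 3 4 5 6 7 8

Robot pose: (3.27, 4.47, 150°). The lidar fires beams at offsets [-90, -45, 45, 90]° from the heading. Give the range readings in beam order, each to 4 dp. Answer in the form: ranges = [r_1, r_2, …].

beam 1: φ=-90°, α=60°
  cosα=0.5000 sinα=0.8660 | (3,4) | tMaxX 1.4600 tMaxY 0.6120 | tΔX 2.0000 tΔY 1.1547
    t=0.6120 [y] (3,5)
    t=1.4600 [x] (4,5)
    t=1.7667 [y] (4,6)
    t=2.9214 [y] (4,7) — stop
  → r_1 = 2.9214
beam 2: φ=-45°, α=105°
  cosα=-0.2588 sinα=0.9659 | (3,4) | tMaxX 1.0432 tMaxY 0.5487 | tΔX 3.8637 tΔY 1.0353
    t=0.5487 [y] (3,5)
    t=1.0432 [x] (2,5)
    t=1.5840 [y] (2,6)
    t=2.6192 [y] (2,7) — stop
  → r_2 = 2.6192
beam 3: φ=45°, α=195°
  cosα=-0.9659 sinα=-0.2588 | (3,4) | tMaxX 0.2795 tMaxY 1.8159 | tΔX 1.0353 tΔY 3.8637
    t=0.2795 [x] (2,4)
    t=1.3148 [x] (1,4)
    t=1.8159 [y] (1,3)
    t=2.3501 [x] (0,3) — stop
  → r_3 = 2.3501
beam 4: φ=90°, α=240°
  cosα=-0.5000 sinα=-0.8660 | (3,4) | tMaxX 0.5400 tMaxY 0.5427 | tΔX 2.0000 tΔY 1.1547
    t=0.5400 [x] (2,4)
    t=0.5427 [y] (2,3)
    t=1.6974 [y] (2,2)
    t=2.5400 [x] (1,2)
    t=2.8521 [y] (1,1)
    t=4.0068 [y] (1,0) — stop
  → r_4 = 4.0068

ranges = [2.9214, 2.6192, 2.3501, 4.0068]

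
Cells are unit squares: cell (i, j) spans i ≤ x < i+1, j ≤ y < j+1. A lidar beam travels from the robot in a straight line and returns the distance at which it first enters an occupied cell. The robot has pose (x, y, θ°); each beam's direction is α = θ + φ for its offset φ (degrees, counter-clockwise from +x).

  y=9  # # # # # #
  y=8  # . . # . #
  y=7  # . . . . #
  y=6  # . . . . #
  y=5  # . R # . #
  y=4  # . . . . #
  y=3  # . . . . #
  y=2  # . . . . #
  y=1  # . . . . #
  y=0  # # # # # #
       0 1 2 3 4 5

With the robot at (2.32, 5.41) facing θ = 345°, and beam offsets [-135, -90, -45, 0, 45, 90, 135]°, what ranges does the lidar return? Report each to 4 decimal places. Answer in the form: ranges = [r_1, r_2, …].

ranges = [1.5242, 4.5656, 5.0922, 0.7040, 0.7852, 2.6814, 2.6400]

beam 1: φ=-135°, α=210°
  dir = (cos 210°, sin 210°) = (-0.8660, -0.5000); from cell (2,5)
  next x-line at t=0.3695, next y-line at t=0.8200; Δt_x=1.1547, Δt_y=2.0000
    x: enter (1,5) at t=0.3695
    y: enter (1,4) at t=0.8200
    x: enter (0,4) at t=1.5242 ← occupied
  → r_1 = 1.5242
beam 2: φ=-90°, α=255°
  dir = (cos 255°, sin 255°) = (-0.2588, -0.9659); from cell (2,5)
  next x-line at t=1.2364, next y-line at t=0.4245; Δt_x=3.8637, Δt_y=1.0353
    y: enter (2,4) at t=0.4245
    x: enter (1,4) at t=1.2364
    y: enter (1,3) at t=1.4597
    y: enter (1,2) at t=2.4950
    y: enter (1,1) at t=3.5303
    y: enter (1,0) at t=4.5656 ← occupied
  → r_2 = 4.5656
beam 3: φ=-45°, α=300°
  dir = (cos 300°, sin 300°) = (0.5000, -0.8660); from cell (2,5)
  next x-line at t=1.3600, next y-line at t=0.4734; Δt_x=2.0000, Δt_y=1.1547
    y: enter (2,4) at t=0.4734
    x: enter (3,4) at t=1.3600
    y: enter (3,3) at t=1.6281
    y: enter (3,2) at t=2.7828
    x: enter (4,2) at t=3.3600
    y: enter (4,1) at t=3.9375
    y: enter (4,0) at t=5.0922 ← occupied
  → r_3 = 5.0922
beam 4: φ=0°, α=345°
  dir = (cos 345°, sin 345°) = (0.9659, -0.2588); from cell (2,5)
  next x-line at t=0.7040, next y-line at t=1.5841; Δt_x=1.0353, Δt_y=3.8637
    x: enter (3,5) at t=0.7040 ← occupied
  → r_4 = 0.7040
beam 5: φ=45°, α=30°
  dir = (cos 30°, sin 30°) = (0.8660, 0.5000); from cell (2,5)
  next x-line at t=0.7852, next y-line at t=1.1800; Δt_x=1.1547, Δt_y=2.0000
    x: enter (3,5) at t=0.7852 ← occupied
  → r_5 = 0.7852
beam 6: φ=90°, α=75°
  dir = (cos 75°, sin 75°) = (0.2588, 0.9659); from cell (2,5)
  next x-line at t=2.6273, next y-line at t=0.6108; Δt_x=3.8637, Δt_y=1.0353
    y: enter (2,6) at t=0.6108
    y: enter (2,7) at t=1.6461
    x: enter (3,7) at t=2.6273
    y: enter (3,8) at t=2.6814 ← occupied
  → r_6 = 2.6814
beam 7: φ=135°, α=120°
  dir = (cos 120°, sin 120°) = (-0.5000, 0.8660); from cell (2,5)
  next x-line at t=0.6400, next y-line at t=0.6813; Δt_x=2.0000, Δt_y=1.1547
    x: enter (1,5) at t=0.6400
    y: enter (1,6) at t=0.6813
    y: enter (1,7) at t=1.8360
    x: enter (0,7) at t=2.6400 ← occupied
  → r_7 = 2.6400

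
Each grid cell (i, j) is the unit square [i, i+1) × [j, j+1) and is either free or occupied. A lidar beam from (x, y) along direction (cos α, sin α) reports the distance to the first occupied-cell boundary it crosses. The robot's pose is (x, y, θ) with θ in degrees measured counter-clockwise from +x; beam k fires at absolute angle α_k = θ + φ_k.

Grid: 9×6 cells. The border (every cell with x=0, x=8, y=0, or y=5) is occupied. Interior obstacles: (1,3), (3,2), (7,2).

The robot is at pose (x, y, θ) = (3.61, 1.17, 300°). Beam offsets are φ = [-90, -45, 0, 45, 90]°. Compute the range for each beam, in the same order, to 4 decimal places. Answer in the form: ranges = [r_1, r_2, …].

beam 1: φ=-90°, α=210°
  dir = (cos 210°, sin 210°) = (-0.8660, -0.5000); from cell (3,1)
  next x-line at t=0.7044, next y-line at t=0.3400; Δt_x=1.1547, Δt_y=2.0000
    y: enter (3,0) at t=0.3400 ← occupied
  → r_1 = 0.3400
beam 2: φ=-45°, α=255°
  dir = (cos 255°, sin 255°) = (-0.2588, -0.9659); from cell (3,1)
  next x-line at t=2.3569, next y-line at t=0.1760; Δt_x=3.8637, Δt_y=1.0353
    y: enter (3,0) at t=0.1760 ← occupied
  → r_2 = 0.1760
beam 3: φ=0°, α=300°
  dir = (cos 300°, sin 300°) = (0.5000, -0.8660); from cell (3,1)
  next x-line at t=0.7800, next y-line at t=0.1963; Δt_x=2.0000, Δt_y=1.1547
    y: enter (3,0) at t=0.1963 ← occupied
  → r_3 = 0.1963
beam 4: φ=45°, α=345°
  dir = (cos 345°, sin 345°) = (0.9659, -0.2588); from cell (3,1)
  next x-line at t=0.4038, next y-line at t=0.6568; Δt_x=1.0353, Δt_y=3.8637
    x: enter (4,1) at t=0.4038
    y: enter (4,0) at t=0.6568 ← occupied
  → r_4 = 0.6568
beam 5: φ=90°, α=30°
  dir = (cos 30°, sin 30°) = (0.8660, 0.5000); from cell (3,1)
  next x-line at t=0.4503, next y-line at t=1.6600; Δt_x=1.1547, Δt_y=2.0000
    x: enter (4,1) at t=0.4503
    x: enter (5,1) at t=1.6050
    y: enter (5,2) at t=1.6600
    x: enter (6,2) at t=2.7597
    y: enter (6,3) at t=3.6600
    x: enter (7,3) at t=3.9144
    x: enter (8,3) at t=5.0691 ← occupied
  → r_5 = 5.0691

ranges = [0.3400, 0.1760, 0.1963, 0.6568, 5.0691]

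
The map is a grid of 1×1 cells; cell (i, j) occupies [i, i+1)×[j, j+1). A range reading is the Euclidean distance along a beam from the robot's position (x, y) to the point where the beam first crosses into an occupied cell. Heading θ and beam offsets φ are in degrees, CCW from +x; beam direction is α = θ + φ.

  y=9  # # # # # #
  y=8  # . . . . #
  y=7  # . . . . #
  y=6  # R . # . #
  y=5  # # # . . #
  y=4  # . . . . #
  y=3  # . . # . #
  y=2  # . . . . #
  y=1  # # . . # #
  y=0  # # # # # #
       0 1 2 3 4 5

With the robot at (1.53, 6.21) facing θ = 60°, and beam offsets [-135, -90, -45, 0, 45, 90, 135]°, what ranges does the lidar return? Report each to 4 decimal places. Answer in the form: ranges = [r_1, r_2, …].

ranges = [0.2174, 0.4200, 1.5219, 3.2216, 2.0478, 0.6120, 0.5487]

beam 1: φ=-135°, α=285°
  direction (0.2588, -0.9659); cell (1,6); t to first gridline: x 1.8159, y 0.2174 (then +3.8637 / +1.0353)
    (1,5) via y @ 0.2174  # hit
  → r_1 = 0.2174
beam 2: φ=-90°, α=330°
  direction (0.8660, -0.5000); cell (1,6); t to first gridline: x 0.5427, y 0.4200 (then +1.1547 / +2.0000)
    (1,5) via y @ 0.4200  # hit
  → r_2 = 0.4200
beam 3: φ=-45°, α=15°
  direction (0.9659, 0.2588); cell (1,6); t to first gridline: x 0.4866, y 3.0523 (then +1.0353 / +3.8637)
    (2,6) via x @ 0.4866
    (3,6) via x @ 1.5219  # hit
  → r_3 = 1.5219
beam 4: φ=0°, α=60°
  direction (0.5000, 0.8660); cell (1,6); t to first gridline: x 0.9400, y 0.9122 (then +2.0000 / +1.1547)
    (1,7) via y @ 0.9122
    (2,7) via x @ 0.9400
    (2,8) via y @ 2.0669
    (3,8) via x @ 2.9400
    (3,9) via y @ 3.2216  # hit
  → r_4 = 3.2216
beam 5: φ=45°, α=105°
  direction (-0.2588, 0.9659); cell (1,6); t to first gridline: x 2.0478, y 0.8179 (then +3.8637 / +1.0353)
    (1,7) via y @ 0.8179
    (1,8) via y @ 1.8531
    (0,8) via x @ 2.0478  # hit
  → r_5 = 2.0478
beam 6: φ=90°, α=150°
  direction (-0.8660, 0.5000); cell (1,6); t to first gridline: x 0.6120, y 1.5800 (then +1.1547 / +2.0000)
    (0,6) via x @ 0.6120  # hit
  → r_6 = 0.6120
beam 7: φ=135°, α=195°
  direction (-0.9659, -0.2588); cell (1,6); t to first gridline: x 0.5487, y 0.8114 (then +1.0353 / +3.8637)
    (0,6) via x @ 0.5487  # hit
  → r_7 = 0.5487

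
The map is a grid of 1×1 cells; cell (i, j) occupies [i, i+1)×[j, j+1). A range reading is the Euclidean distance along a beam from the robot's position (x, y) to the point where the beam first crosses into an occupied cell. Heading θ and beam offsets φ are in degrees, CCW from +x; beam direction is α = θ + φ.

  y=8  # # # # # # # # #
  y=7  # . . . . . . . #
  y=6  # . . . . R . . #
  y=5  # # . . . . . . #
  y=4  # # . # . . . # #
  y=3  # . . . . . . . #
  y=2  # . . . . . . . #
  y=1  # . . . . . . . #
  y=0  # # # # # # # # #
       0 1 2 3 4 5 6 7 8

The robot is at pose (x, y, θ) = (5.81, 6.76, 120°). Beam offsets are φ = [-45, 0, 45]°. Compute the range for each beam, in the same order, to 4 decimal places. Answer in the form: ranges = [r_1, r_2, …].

ranges = [1.2837, 1.4318, 4.7910]

beam 1: φ=-45°, α=75°
  direction (0.2588, 0.9659); cell (5,6); t to first gridline: x 0.7341, y 0.2485 (then +3.8637 / +1.0353)
    (5,7) via y @ 0.2485
    (6,7) via x @ 0.7341
    (6,8) via y @ 1.2837  # hit
  → r_1 = 1.2837
beam 2: φ=0°, α=120°
  direction (-0.5000, 0.8660); cell (5,6); t to first gridline: x 1.6200, y 0.2771 (then +2.0000 / +1.1547)
    (5,7) via y @ 0.2771
    (5,8) via y @ 1.4318  # hit
  → r_2 = 1.4318
beam 3: φ=45°, α=165°
  direction (-0.9659, 0.2588); cell (5,6); t to first gridline: x 0.8386, y 0.9273 (then +1.0353 / +3.8637)
    (4,6) via x @ 0.8386
    (4,7) via y @ 0.9273
    (3,7) via x @ 1.8738
    (2,7) via x @ 2.9091
    (1,7) via x @ 3.9444
    (1,8) via y @ 4.7910  # hit
  → r_3 = 4.7910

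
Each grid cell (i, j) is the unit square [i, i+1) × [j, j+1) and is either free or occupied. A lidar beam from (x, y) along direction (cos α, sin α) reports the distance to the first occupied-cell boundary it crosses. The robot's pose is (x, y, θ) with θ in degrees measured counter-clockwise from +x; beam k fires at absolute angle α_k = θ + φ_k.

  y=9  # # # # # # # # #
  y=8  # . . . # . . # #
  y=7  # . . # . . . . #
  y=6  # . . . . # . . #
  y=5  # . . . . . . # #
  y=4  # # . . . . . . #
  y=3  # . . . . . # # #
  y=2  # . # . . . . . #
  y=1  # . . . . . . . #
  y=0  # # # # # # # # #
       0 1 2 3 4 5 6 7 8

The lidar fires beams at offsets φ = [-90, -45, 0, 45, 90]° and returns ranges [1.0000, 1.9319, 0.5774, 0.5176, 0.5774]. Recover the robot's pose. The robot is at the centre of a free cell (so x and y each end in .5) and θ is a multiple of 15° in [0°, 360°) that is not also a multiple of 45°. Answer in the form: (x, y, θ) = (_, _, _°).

Enumerate (i+0.5, j+0.5, θ) over the 47 free cells and 16 admissible headings. For each, cast all 5 beams and compare to the given ranges.
  (5.5, 1.5, 255°): beam 1 = 2.5882 ≠ 1.0000 ✗
  (1.5, 7.5, 165°): beam 1 = 1.5529 ≠ 1.0000 ✗
  (4.5, 3.5, 330°): beam 1 = 2.8868 ≠ 1.0000 ✗
  (4.5, 5.5, 285°): beam 1 = 2.5882 ≠ 1.0000 ✗
  …
  (1.5, 1.5, 150°): r_1=1.0000, r_2=1.9319, r_3=0.5774, r_4=0.5176, r_5=0.5774 — all match ✓
Only this pose fits every beam.

(x, y, θ) = (1.5, 1.5, 150°)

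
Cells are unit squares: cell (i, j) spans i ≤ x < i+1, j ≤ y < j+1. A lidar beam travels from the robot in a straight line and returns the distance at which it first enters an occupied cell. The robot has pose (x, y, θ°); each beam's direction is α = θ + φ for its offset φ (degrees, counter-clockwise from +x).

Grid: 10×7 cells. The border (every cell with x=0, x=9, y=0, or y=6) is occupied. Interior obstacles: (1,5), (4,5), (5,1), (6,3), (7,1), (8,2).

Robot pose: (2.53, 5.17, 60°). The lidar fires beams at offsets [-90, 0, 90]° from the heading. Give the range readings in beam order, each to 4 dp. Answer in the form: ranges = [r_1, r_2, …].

beam 1: φ=-90°, α=330°
  d=(0.8660,-0.5000)  start (2,5)  tX=0.5427 tY=0.3400  stride 1/|dx|=1.1547 1/|dy|=2.0000
    cross y-line → (2,4), t=0.3400
    cross x-line → (3,4), t=0.5427
    cross x-line → (4,4), t=1.6974
    cross y-line → (4,3), t=2.3400
    cross x-line → (5,3), t=2.8521
    cross x-line → (6,3), t=4.0068 (wall)
  → r_1 = 4.0068
beam 2: φ=0°, α=60°
  d=(0.5000,0.8660)  start (2,5)  tX=0.9400 tY=0.9584  stride 1/|dx|=2.0000 1/|dy|=1.1547
    cross x-line → (3,5), t=0.9400
    cross y-line → (3,6), t=0.9584 (wall)
  → r_2 = 0.9584
beam 3: φ=90°, α=150°
  d=(-0.8660,0.5000)  start (2,5)  tX=0.6120 tY=1.6600  stride 1/|dx|=1.1547 1/|dy|=2.0000
    cross x-line → (1,5), t=0.6120 (wall)
  → r_3 = 0.6120

ranges = [4.0068, 0.9584, 0.6120]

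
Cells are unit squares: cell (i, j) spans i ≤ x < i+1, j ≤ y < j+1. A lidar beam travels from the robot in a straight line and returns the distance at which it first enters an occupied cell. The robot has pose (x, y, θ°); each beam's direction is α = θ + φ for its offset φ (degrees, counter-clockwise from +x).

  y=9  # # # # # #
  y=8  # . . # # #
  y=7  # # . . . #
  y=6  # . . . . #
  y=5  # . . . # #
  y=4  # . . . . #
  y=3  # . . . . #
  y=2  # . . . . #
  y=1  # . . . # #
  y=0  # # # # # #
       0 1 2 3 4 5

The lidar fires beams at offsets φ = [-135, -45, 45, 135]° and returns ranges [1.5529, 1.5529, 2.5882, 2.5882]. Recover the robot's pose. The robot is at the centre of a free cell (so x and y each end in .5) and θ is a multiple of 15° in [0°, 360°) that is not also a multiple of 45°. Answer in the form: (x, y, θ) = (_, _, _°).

(x, y, θ) = (3.5, 2.5, 30°)

The pose lattice has 27·16 = 432 candidates. Test each by forward raycasting.
  (3.5, 6.5, 210°): beam 2 = 1.9319 ≠ 1.5529 ✗
  (4.5, 3.5, 165°): beam 1 = 0.5774 ≠ 1.5529 ✗
  (1.5, 8.5, 75°): beam 1 = 0.5774 ≠ 1.5529 ✗
  (3.5, 1.5, 300°): beam 1 = 2.5882 ≠ 1.5529 ✗
  …
  (3.5, 2.5, 30°): r_1=1.5529, r_2=1.5529, r_3=2.5882, r_4=2.5882 — all match ✓
No second candidate reproduces the full scan.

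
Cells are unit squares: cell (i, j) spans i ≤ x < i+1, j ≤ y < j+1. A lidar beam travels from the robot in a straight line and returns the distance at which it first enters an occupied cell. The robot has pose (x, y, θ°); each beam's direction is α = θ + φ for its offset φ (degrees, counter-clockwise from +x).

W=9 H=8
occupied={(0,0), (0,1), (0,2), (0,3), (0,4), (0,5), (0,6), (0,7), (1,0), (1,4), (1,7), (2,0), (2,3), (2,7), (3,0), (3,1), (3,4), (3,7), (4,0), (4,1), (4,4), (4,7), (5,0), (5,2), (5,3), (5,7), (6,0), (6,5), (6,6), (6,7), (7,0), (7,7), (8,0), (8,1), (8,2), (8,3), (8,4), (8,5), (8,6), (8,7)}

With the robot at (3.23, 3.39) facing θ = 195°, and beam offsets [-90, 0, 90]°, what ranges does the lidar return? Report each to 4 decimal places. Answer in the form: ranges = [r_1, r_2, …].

beam 1: φ=-90°, α=105°
  dir = (cos 105°, sin 105°) = (-0.2588, 0.9659); from cell (3,3)
  next x-line at t=0.8887, next y-line at t=0.6315; Δt_x=3.8637, Δt_y=1.0353
    y: enter (3,4) at t=0.6315 ← occupied
  → r_1 = 0.6315
beam 2: φ=0°, α=195°
  dir = (cos 195°, sin 195°) = (-0.9659, -0.2588); from cell (3,3)
  next x-line at t=0.2381, next y-line at t=1.5068; Δt_x=1.0353, Δt_y=3.8637
    x: enter (2,3) at t=0.2381 ← occupied
  → r_2 = 0.2381
beam 3: φ=90°, α=285°
  dir = (cos 285°, sin 285°) = (0.2588, -0.9659); from cell (3,3)
  next x-line at t=2.9751, next y-line at t=0.4038; Δt_x=3.8637, Δt_y=1.0353
    y: enter (3,2) at t=0.4038
    y: enter (3,1) at t=1.4390 ← occupied
  → r_3 = 1.4390

ranges = [0.6315, 0.2381, 1.4390]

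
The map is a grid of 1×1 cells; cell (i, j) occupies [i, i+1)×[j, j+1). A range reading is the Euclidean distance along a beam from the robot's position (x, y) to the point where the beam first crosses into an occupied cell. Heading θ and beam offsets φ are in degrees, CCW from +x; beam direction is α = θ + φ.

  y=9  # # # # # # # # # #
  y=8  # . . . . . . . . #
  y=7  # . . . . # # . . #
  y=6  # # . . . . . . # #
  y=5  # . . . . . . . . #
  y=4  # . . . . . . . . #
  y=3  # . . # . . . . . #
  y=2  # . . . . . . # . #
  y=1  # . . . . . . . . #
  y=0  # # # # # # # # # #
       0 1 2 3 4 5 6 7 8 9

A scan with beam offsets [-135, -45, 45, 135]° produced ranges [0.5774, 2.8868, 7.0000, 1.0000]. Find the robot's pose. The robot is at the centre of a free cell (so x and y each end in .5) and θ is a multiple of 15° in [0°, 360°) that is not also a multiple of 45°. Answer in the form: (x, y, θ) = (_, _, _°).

The pose lattice has 58·16 = 928 candidates. Test each by forward raycasting.
  (5.5, 3.5, 255°): beam 1 = 6.3509 ≠ 0.5774 ✗
  (3.5, 5.5, 15°): beam 1 = 5.0000 ≠ 0.5774 ✗
  (6.5, 1.5, 300°): beam 1 = 5.6940 ≠ 0.5774 ✗
  (4.5, 3.5, 165°): beam 1 = 5.0000 ≠ 0.5774 ✗
  (1.5, 7.5, 345°): beam 2 = 0.5774 ≠ 2.8868 ✗
  …
  (3.5, 8.5, 255°): r_1=0.5774, r_2=2.8868, r_3=7.0000, r_4=1.0000 — all match ✓
Only this pose fits every beam.

(x, y, θ) = (3.5, 8.5, 255°)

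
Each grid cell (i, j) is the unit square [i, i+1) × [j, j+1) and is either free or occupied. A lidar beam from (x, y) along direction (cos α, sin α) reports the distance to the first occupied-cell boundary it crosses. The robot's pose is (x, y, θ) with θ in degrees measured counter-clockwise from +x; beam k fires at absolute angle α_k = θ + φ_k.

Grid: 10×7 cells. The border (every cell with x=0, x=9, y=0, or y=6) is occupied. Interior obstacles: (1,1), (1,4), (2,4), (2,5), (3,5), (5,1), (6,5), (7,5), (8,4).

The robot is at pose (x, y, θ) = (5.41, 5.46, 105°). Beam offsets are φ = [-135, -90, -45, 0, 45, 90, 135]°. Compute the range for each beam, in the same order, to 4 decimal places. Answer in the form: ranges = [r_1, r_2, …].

ranges = [0.6813, 0.6108, 0.6235, 0.5590, 1.0800, 1.4597, 5.1500]

beam 1: φ=-135°, α=330°
  cosα=0.8660 sinα=-0.5000 | (5,5) | tMaxX 0.6813 tMaxY 0.9200 | tΔX 1.1547 tΔY 2.0000
    t=0.6813 [x] (6,5) — stop
  → r_1 = 0.6813
beam 2: φ=-90°, α=15°
  cosα=0.9659 sinα=0.2588 | (5,5) | tMaxX 0.6108 tMaxY 2.0864 | tΔX 1.0353 tΔY 3.8637
    t=0.6108 [x] (6,5) — stop
  → r_2 = 0.6108
beam 3: φ=-45°, α=60°
  cosα=0.5000 sinα=0.8660 | (5,5) | tMaxX 1.1800 tMaxY 0.6235 | tΔX 2.0000 tΔY 1.1547
    t=0.6235 [y] (5,6) — stop
  → r_3 = 0.6235
beam 4: φ=0°, α=105°
  cosα=-0.2588 sinα=0.9659 | (5,5) | tMaxX 1.5841 tMaxY 0.5590 | tΔX 3.8637 tΔY 1.0353
    t=0.5590 [y] (5,6) — stop
  → r_4 = 0.5590
beam 5: φ=45°, α=150°
  cosα=-0.8660 sinα=0.5000 | (5,5) | tMaxX 0.4734 tMaxY 1.0800 | tΔX 1.1547 tΔY 2.0000
    t=0.4734 [x] (4,5)
    t=1.0800 [y] (4,6) — stop
  → r_5 = 1.0800
beam 6: φ=90°, α=195°
  cosα=-0.9659 sinα=-0.2588 | (5,5) | tMaxX 0.4245 tMaxY 1.7773 | tΔX 1.0353 tΔY 3.8637
    t=0.4245 [x] (4,5)
    t=1.4597 [x] (3,5) — stop
  → r_6 = 1.4597
beam 7: φ=135°, α=240°
  cosα=-0.5000 sinα=-0.8660 | (5,5) | tMaxX 0.8200 tMaxY 0.5312 | tΔX 2.0000 tΔY 1.1547
    t=0.5312 [y] (5,4)
    t=0.8200 [x] (4,4)
    t=1.6859 [y] (4,3)
    t=2.8200 [x] (3,3)
    t=2.8406 [y] (3,2)
    t=3.9953 [y] (3,1)
    t=4.8200 [x] (2,1)
    t=5.1500 [y] (2,0) — stop
  → r_7 = 5.1500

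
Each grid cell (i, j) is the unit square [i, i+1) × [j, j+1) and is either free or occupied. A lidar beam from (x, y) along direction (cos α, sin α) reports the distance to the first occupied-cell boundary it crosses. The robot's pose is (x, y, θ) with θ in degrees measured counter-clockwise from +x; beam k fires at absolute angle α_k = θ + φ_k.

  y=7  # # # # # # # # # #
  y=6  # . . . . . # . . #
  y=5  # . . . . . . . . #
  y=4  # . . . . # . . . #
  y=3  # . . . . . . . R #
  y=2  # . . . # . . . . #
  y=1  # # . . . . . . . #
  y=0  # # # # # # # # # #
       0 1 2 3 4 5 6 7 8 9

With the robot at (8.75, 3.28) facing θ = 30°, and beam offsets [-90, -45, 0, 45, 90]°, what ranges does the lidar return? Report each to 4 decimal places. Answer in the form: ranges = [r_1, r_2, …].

ranges = [0.5000, 0.2588, 0.2887, 0.9659, 3.5000]

beam 1: φ=-90°, α=300°
  direction (0.5000, -0.8660); cell (8,3); t to first gridline: x 0.5000, y 0.3233 (then +2.0000 / +1.1547)
    (8,2) via y @ 0.3233
    (9,2) via x @ 0.5000  # hit
  → r_1 = 0.5000
beam 2: φ=-45°, α=345°
  direction (0.9659, -0.2588); cell (8,3); t to first gridline: x 0.2588, y 1.0818 (then +1.0353 / +3.8637)
    (9,3) via x @ 0.2588  # hit
  → r_2 = 0.2588
beam 3: φ=0°, α=30°
  direction (0.8660, 0.5000); cell (8,3); t to first gridline: x 0.2887, y 1.4400 (then +1.1547 / +2.0000)
    (9,3) via x @ 0.2887  # hit
  → r_3 = 0.2887
beam 4: φ=45°, α=75°
  direction (0.2588, 0.9659); cell (8,3); t to first gridline: x 0.9659, y 0.7454 (then +3.8637 / +1.0353)
    (8,4) via y @ 0.7454
    (9,4) via x @ 0.9659  # hit
  → r_4 = 0.9659
beam 5: φ=90°, α=120°
  direction (-0.5000, 0.8660); cell (8,3); t to first gridline: x 1.5000, y 0.8314 (then +2.0000 / +1.1547)
    (8,4) via y @ 0.8314
    (7,4) via x @ 1.5000
    (7,5) via y @ 1.9861
    (7,6) via y @ 3.1408
    (6,6) via x @ 3.5000  # hit
  → r_5 = 3.5000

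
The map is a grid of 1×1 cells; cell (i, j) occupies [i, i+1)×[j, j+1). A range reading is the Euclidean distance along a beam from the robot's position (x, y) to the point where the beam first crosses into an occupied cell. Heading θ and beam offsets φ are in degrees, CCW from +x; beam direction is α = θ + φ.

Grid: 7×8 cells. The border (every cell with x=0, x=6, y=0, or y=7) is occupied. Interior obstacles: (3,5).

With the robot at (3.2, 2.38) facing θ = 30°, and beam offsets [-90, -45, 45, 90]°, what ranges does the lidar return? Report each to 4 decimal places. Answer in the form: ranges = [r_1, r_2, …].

ranges = [1.5935, 2.8988, 2.7124, 4.4000]

beam 1: φ=-90°, α=300°
  direction (0.5000, -0.8660); cell (3,2); t to first gridline: x 1.6000, y 0.4388 (then +2.0000 / +1.1547)
    (3,1) via y @ 0.4388
    (3,0) via y @ 1.5935  # hit
  → r_1 = 1.5935
beam 2: φ=-45°, α=345°
  direction (0.9659, -0.2588); cell (3,2); t to first gridline: x 0.8282, y 1.4682 (then +1.0353 / +3.8637)
    (4,2) via x @ 0.8282
    (4,1) via y @ 1.4682
    (5,1) via x @ 1.8635
    (6,1) via x @ 2.8988  # hit
  → r_2 = 2.8988
beam 3: φ=45°, α=75°
  direction (0.2588, 0.9659); cell (3,2); t to first gridline: x 3.0910, y 0.6419 (then +3.8637 / +1.0353)
    (3,3) via y @ 0.6419
    (3,4) via y @ 1.6771
    (3,5) via y @ 2.7124  # hit
  → r_3 = 2.7124
beam 4: φ=90°, α=120°
  direction (-0.5000, 0.8660); cell (3,2); t to first gridline: x 0.4000, y 0.7159 (then +2.0000 / +1.1547)
    (2,2) via x @ 0.4000
    (2,3) via y @ 0.7159
    (2,4) via y @ 1.8706
    (1,4) via x @ 2.4000
    (1,5) via y @ 3.0253
    (1,6) via y @ 4.1800
    (0,6) via x @ 4.4000  # hit
  → r_4 = 4.4000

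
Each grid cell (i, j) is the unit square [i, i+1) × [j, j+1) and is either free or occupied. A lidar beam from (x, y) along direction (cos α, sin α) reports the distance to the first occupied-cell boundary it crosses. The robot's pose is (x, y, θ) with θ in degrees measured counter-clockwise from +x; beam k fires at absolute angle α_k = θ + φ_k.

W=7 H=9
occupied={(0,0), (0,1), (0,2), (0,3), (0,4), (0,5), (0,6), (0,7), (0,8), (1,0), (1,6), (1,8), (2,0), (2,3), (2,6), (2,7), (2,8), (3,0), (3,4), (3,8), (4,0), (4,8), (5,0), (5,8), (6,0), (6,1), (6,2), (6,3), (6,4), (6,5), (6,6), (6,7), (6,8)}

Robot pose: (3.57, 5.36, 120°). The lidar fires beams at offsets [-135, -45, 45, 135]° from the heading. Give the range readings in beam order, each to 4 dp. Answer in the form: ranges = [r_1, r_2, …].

ranges = [2.5157, 2.7331, 2.4728, 0.3727]

beam 1: φ=-135°, α=345°
  cosα=0.9659 sinα=-0.2588 | (3,5) | tMaxX 0.4452 tMaxY 1.3909 | tΔX 1.0353 tΔY 3.8637
    t=0.4452 [x] (4,5)
    t=1.3909 [y] (4,4)
    t=1.4804 [x] (5,4)
    t=2.5157 [x] (6,4) — stop
  → r_1 = 2.5157
beam 2: φ=-45°, α=75°
  cosα=0.2588 sinα=0.9659 | (3,5) | tMaxX 1.6614 tMaxY 0.6626 | tΔX 3.8637 tΔY 1.0353
    t=0.6626 [y] (3,6)
    t=1.6614 [x] (4,6)
    t=1.6979 [y] (4,7)
    t=2.7331 [y] (4,8) — stop
  → r_2 = 2.7331
beam 3: φ=45°, α=165°
  cosα=-0.9659 sinα=0.2588 | (3,5) | tMaxX 0.5901 tMaxY 2.4728 | tΔX 1.0353 tΔY 3.8637
    t=0.5901 [x] (2,5)
    t=1.6254 [x] (1,5)
    t=2.4728 [y] (1,6) — stop
  → r_3 = 2.4728
beam 4: φ=135°, α=255°
  cosα=-0.2588 sinα=-0.9659 | (3,5) | tMaxX 2.2023 tMaxY 0.3727 | tΔX 3.8637 tΔY 1.0353
    t=0.3727 [y] (3,4) — stop
  → r_4 = 0.3727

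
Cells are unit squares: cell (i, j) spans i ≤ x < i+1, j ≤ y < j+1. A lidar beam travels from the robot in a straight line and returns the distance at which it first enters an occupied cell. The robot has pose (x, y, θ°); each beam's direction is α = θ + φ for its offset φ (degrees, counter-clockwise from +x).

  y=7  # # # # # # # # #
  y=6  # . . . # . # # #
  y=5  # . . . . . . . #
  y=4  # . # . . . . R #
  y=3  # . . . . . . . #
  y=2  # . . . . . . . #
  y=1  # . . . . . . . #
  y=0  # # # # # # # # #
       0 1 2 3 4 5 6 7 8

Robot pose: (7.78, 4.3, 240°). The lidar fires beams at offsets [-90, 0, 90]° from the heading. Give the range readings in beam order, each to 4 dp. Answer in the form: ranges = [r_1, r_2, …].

ranges = [3.4000, 3.8105, 0.2540]

beam 1: φ=-90°, α=150°
  dir = (cos 150°, sin 150°) = (-0.8660, 0.5000); from cell (7,4)
  next x-line at t=0.9007, next y-line at t=1.4000; Δt_x=1.1547, Δt_y=2.0000
    x: enter (6,4) at t=0.9007
    y: enter (6,5) at t=1.4000
    x: enter (5,5) at t=2.0554
    x: enter (4,5) at t=3.2101
    y: enter (4,6) at t=3.4000 ← occupied
  → r_1 = 3.4000
beam 2: φ=0°, α=240°
  dir = (cos 240°, sin 240°) = (-0.5000, -0.8660); from cell (7,4)
  next x-line at t=1.5600, next y-line at t=0.3464; Δt_x=2.0000, Δt_y=1.1547
    y: enter (7,3) at t=0.3464
    y: enter (7,2) at t=1.5011
    x: enter (6,2) at t=1.5600
    y: enter (6,1) at t=2.6558
    x: enter (5,1) at t=3.5600
    y: enter (5,0) at t=3.8105 ← occupied
  → r_2 = 3.8105
beam 3: φ=90°, α=330°
  dir = (cos 330°, sin 330°) = (0.8660, -0.5000); from cell (7,4)
  next x-line at t=0.2540, next y-line at t=0.6000; Δt_x=1.1547, Δt_y=2.0000
    x: enter (8,4) at t=0.2540 ← occupied
  → r_3 = 0.2540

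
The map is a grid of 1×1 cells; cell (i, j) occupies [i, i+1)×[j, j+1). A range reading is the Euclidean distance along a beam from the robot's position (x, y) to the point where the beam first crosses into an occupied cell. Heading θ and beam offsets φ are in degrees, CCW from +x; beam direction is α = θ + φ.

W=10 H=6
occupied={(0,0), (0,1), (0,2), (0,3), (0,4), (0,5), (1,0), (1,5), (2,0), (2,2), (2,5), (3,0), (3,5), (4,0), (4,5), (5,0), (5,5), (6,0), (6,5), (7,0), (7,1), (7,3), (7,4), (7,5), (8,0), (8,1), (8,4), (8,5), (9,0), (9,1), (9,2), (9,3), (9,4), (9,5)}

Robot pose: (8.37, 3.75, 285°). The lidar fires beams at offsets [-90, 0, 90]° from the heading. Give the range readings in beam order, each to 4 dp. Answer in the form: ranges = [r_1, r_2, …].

beam 1: φ=-90°, α=195°
  cosα=-0.9659 sinα=-0.2588 | (8,3) | tMaxX 0.3831 tMaxY 2.8978 | tΔX 1.0353 tΔY 3.8637
    t=0.3831 [x] (7,3) — stop
  → r_1 = 0.3831
beam 2: φ=0°, α=285°
  cosα=0.2588 sinα=-0.9659 | (8,3) | tMaxX 2.4341 tMaxY 0.7765 | tΔX 3.8637 tΔY 1.0353
    t=0.7765 [y] (8,2)
    t=1.8117 [y] (8,1) — stop
  → r_2 = 1.8117
beam 3: φ=90°, α=15°
  cosα=0.9659 sinα=0.2588 | (8,3) | tMaxX 0.6522 tMaxY 0.9659 | tΔX 1.0353 tΔY 3.8637
    t=0.6522 [x] (9,3) — stop
  → r_3 = 0.6522

ranges = [0.3831, 1.8117, 0.6522]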